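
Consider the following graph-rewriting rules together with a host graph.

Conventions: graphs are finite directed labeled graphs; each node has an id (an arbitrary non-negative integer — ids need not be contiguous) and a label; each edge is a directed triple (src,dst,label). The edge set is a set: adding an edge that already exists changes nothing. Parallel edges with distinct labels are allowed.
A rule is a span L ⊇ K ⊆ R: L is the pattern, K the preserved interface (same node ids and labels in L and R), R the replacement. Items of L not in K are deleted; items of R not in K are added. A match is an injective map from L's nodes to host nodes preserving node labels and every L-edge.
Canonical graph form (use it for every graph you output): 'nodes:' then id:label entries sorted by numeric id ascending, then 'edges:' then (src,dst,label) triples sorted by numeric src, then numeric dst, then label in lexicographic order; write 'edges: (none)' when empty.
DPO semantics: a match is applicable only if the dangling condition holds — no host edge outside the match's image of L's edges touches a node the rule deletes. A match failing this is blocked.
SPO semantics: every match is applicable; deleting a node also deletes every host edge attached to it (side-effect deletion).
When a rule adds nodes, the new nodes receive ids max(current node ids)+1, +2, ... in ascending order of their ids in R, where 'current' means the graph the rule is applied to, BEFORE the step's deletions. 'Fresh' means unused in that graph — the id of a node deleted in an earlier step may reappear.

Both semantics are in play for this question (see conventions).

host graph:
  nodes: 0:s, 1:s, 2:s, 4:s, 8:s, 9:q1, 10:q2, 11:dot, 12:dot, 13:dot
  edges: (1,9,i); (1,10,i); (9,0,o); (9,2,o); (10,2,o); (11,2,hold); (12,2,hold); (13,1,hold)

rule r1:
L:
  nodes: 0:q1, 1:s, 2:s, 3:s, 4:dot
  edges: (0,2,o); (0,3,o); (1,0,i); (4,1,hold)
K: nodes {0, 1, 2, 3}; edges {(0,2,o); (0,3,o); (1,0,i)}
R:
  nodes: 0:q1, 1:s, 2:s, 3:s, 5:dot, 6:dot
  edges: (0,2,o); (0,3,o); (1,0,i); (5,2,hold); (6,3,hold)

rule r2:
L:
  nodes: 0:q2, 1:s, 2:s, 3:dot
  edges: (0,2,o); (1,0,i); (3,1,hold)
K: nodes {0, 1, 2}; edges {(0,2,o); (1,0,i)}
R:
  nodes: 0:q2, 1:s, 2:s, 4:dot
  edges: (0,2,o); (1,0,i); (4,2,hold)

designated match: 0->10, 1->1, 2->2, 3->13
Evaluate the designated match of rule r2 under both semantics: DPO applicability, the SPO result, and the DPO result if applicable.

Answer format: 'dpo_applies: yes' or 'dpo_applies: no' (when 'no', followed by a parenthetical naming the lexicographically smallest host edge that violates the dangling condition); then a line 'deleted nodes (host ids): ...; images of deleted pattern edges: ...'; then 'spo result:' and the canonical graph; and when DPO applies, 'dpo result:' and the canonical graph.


dpo_applies: yes
deleted nodes (host ids): 13; images of deleted pattern edges: (13,1,hold)
spo result:
nodes: 0:s, 1:s, 2:s, 4:s, 8:s, 9:q1, 10:q2, 11:dot, 12:dot, 14:dot
edges: (1,9,i); (1,10,i); (9,0,o); (9,2,o); (10,2,o); (11,2,hold); (12,2,hold); (14,2,hold)
dpo result:
nodes: 0:s, 1:s, 2:s, 4:s, 8:s, 9:q1, 10:q2, 11:dot, 12:dot, 14:dot
edges: (1,9,i); (1,10,i); (9,0,o); (9,2,o); (10,2,o); (11,2,hold); (12,2,hold); (14,2,hold)


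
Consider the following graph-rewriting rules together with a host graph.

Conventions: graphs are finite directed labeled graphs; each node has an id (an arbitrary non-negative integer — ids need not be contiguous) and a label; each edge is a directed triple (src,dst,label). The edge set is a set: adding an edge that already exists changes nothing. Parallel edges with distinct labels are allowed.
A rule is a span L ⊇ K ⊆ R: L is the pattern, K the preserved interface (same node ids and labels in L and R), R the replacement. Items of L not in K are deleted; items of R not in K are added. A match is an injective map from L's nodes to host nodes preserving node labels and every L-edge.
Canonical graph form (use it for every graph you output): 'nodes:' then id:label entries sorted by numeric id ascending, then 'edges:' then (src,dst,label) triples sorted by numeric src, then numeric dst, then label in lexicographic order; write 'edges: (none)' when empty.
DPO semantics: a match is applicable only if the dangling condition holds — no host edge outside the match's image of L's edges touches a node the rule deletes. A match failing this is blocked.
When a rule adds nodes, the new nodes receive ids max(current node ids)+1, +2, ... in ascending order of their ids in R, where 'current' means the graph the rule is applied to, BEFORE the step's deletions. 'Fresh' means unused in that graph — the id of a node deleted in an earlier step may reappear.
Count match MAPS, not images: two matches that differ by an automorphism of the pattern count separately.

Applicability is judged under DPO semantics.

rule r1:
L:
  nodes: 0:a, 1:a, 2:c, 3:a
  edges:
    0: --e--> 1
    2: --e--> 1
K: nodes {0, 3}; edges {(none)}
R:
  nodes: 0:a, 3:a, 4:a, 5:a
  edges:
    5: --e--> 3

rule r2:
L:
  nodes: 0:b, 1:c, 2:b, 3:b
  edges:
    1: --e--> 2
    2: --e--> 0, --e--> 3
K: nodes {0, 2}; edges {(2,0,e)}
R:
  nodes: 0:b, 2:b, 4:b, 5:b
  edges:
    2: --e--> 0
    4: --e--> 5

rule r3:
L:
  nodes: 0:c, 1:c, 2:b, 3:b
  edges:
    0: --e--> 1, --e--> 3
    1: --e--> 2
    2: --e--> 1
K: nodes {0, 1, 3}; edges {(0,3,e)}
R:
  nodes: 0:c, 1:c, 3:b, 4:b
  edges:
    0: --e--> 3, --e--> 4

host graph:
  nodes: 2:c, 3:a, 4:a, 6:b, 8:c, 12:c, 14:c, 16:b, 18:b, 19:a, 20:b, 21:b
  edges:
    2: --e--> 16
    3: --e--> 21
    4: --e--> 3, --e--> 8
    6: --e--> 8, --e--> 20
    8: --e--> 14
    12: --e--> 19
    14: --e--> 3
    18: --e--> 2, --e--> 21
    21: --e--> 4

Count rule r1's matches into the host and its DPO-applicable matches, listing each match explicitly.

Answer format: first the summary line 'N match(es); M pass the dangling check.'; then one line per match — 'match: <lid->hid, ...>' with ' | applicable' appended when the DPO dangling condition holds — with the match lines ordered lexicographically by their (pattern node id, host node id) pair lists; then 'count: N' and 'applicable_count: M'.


1 match(es); 0 pass the dangling check.
match: 0->4, 1->3, 2->14, 3->19
count: 1
applicable_count: 0


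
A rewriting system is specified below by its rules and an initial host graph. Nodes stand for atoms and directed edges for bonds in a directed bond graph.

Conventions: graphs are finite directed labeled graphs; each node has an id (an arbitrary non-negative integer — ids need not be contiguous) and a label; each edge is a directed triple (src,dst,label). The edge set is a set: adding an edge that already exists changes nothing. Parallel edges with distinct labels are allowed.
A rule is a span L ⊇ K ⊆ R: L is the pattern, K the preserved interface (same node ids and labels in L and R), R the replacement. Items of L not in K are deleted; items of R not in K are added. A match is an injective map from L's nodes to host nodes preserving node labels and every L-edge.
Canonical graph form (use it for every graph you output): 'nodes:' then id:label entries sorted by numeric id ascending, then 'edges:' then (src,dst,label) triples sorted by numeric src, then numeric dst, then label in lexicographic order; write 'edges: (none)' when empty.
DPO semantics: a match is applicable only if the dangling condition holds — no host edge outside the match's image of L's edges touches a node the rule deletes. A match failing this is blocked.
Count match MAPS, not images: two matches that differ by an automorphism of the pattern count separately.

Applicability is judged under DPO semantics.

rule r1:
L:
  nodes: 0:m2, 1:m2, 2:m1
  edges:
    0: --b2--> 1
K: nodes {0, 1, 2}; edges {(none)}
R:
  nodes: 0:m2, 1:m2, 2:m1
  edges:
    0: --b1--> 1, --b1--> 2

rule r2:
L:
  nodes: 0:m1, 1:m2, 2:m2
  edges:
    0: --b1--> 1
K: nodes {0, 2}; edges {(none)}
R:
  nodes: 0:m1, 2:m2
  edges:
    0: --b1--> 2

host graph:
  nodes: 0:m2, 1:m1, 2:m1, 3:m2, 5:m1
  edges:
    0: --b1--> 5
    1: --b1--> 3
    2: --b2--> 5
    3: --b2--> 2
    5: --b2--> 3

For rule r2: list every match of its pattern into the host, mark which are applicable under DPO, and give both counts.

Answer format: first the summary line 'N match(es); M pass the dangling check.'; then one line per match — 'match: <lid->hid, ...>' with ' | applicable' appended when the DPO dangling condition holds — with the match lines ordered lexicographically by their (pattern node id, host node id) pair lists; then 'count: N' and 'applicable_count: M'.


1 match(es); 0 pass the dangling check.
match: 0->1, 1->3, 2->0
count: 1
applicable_count: 0


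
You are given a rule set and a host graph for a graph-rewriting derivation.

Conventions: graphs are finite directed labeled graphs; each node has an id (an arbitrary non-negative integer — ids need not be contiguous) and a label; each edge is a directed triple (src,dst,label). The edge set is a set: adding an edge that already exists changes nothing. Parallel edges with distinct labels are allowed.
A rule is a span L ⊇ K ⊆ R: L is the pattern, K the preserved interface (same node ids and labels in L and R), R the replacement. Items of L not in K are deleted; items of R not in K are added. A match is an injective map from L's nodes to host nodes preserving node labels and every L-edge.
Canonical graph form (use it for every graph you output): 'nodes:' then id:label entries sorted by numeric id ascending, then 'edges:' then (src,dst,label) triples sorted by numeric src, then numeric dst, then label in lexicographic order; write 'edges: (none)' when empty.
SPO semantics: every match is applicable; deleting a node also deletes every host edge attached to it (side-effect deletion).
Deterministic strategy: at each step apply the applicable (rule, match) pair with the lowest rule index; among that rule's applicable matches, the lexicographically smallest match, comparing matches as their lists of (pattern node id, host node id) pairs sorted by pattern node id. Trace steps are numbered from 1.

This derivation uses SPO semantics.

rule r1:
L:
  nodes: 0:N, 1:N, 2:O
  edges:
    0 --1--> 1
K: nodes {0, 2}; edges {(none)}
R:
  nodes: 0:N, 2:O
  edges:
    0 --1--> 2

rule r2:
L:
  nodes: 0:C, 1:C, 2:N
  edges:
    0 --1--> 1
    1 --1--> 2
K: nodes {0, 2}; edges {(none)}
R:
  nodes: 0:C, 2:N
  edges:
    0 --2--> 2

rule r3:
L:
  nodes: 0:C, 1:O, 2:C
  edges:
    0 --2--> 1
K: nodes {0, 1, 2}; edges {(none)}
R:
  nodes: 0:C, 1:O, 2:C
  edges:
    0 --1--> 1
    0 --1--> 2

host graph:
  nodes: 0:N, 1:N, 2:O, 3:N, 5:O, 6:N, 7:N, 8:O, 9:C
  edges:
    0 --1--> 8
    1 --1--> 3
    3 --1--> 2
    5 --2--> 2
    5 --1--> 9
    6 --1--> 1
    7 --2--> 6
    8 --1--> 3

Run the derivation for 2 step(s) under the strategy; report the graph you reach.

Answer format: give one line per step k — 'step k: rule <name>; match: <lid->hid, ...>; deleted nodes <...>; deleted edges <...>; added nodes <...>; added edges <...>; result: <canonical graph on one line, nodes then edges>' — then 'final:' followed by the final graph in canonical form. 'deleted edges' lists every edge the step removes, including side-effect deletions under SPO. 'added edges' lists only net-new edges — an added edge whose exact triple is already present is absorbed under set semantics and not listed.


step 1: rule r1; match: 0->1, 1->3, 2->2; deleted nodes 3; deleted edges (1,3,1); (3,2,1); (8,3,1); added nodes (none); added edges (1,2,1); result: nodes: 0:N, 1:N, 2:O, 5:O, 6:N, 7:N, 8:O, 9:C edges: (0,8,1); (1,2,1); (5,2,2); (5,9,1); (6,1,1); (7,6,2)
step 2: rule r1; match: 0->6, 1->1, 2->2; deleted nodes 1; deleted edges (1,2,1); (6,1,1); added nodes (none); added edges (6,2,1); result: nodes: 0:N, 2:O, 5:O, 6:N, 7:N, 8:O, 9:C edges: (0,8,1); (5,2,2); (5,9,1); (6,2,1); (7,6,2)
final:
nodes: 0:N, 2:O, 5:O, 6:N, 7:N, 8:O, 9:C
edges: (0,8,1); (5,2,2); (5,9,1); (6,2,1); (7,6,2)


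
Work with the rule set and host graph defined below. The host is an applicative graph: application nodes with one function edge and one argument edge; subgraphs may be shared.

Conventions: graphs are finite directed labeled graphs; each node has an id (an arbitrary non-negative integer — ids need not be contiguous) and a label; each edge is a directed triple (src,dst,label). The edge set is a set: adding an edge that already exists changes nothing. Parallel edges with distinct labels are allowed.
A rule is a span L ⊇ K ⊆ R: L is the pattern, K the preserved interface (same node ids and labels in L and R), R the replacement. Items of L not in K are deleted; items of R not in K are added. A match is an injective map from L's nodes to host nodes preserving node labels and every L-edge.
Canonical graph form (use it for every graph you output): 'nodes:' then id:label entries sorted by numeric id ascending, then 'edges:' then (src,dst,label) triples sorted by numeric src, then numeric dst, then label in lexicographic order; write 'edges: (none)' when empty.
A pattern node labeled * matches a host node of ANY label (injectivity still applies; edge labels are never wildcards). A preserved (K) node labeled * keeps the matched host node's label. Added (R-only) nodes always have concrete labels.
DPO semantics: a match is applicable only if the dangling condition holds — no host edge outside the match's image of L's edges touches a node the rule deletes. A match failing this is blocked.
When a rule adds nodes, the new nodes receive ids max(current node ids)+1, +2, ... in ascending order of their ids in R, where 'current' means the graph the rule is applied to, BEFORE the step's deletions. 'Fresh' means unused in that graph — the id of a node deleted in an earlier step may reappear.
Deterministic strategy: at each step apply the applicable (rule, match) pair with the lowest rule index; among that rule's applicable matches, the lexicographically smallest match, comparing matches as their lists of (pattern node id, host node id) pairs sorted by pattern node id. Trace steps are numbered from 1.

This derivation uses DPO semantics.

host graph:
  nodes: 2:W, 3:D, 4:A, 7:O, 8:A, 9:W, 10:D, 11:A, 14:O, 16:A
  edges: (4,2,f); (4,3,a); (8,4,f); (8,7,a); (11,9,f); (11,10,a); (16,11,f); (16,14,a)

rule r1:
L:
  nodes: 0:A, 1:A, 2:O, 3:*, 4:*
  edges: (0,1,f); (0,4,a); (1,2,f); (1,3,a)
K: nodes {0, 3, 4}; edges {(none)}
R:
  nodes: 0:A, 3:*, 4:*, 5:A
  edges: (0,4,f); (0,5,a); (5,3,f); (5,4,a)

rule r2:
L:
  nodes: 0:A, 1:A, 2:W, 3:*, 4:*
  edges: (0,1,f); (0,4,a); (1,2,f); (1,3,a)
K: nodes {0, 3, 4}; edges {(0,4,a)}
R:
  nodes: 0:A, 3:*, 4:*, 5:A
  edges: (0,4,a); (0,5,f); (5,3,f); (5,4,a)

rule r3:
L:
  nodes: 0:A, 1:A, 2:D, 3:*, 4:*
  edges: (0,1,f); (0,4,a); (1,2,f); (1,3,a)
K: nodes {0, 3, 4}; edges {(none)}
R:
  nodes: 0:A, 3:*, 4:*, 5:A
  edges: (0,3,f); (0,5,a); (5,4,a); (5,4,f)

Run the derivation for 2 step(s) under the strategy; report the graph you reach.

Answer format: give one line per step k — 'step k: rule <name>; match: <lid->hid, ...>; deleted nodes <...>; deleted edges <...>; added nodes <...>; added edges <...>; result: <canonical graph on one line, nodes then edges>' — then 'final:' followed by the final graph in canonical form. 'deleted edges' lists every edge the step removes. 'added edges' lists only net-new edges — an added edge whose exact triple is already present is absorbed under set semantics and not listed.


step 1: rule r2; match: 0->8, 1->4, 2->2, 3->3, 4->7; deleted nodes 2, 4; deleted edges (4,2,f); (4,3,a); (8,4,f); added nodes 17; added edges (8,17,f); (17,3,f); (17,7,a); result: nodes: 3:D, 7:O, 8:A, 9:W, 10:D, 11:A, 14:O, 16:A, 17:A edges: (8,7,a); (8,17,f); (11,9,f); (11,10,a); (16,11,f); (16,14,a); (17,3,f); (17,7,a)
step 2: rule r2; match: 0->16, 1->11, 2->9, 3->10, 4->14; deleted nodes 9, 11; deleted edges (11,9,f); (11,10,a); (16,11,f); added nodes 18; added edges (16,18,f); (18,10,f); (18,14,a); result: nodes: 3:D, 7:O, 8:A, 10:D, 14:O, 16:A, 17:A, 18:A edges: (8,7,a); (8,17,f); (16,14,a); (16,18,f); (17,3,f); (17,7,a); (18,10,f); (18,14,a)
final:
nodes: 3:D, 7:O, 8:A, 10:D, 14:O, 16:A, 17:A, 18:A
edges: (8,7,a); (8,17,f); (16,14,a); (16,18,f); (17,3,f); (17,7,a); (18,10,f); (18,14,a)


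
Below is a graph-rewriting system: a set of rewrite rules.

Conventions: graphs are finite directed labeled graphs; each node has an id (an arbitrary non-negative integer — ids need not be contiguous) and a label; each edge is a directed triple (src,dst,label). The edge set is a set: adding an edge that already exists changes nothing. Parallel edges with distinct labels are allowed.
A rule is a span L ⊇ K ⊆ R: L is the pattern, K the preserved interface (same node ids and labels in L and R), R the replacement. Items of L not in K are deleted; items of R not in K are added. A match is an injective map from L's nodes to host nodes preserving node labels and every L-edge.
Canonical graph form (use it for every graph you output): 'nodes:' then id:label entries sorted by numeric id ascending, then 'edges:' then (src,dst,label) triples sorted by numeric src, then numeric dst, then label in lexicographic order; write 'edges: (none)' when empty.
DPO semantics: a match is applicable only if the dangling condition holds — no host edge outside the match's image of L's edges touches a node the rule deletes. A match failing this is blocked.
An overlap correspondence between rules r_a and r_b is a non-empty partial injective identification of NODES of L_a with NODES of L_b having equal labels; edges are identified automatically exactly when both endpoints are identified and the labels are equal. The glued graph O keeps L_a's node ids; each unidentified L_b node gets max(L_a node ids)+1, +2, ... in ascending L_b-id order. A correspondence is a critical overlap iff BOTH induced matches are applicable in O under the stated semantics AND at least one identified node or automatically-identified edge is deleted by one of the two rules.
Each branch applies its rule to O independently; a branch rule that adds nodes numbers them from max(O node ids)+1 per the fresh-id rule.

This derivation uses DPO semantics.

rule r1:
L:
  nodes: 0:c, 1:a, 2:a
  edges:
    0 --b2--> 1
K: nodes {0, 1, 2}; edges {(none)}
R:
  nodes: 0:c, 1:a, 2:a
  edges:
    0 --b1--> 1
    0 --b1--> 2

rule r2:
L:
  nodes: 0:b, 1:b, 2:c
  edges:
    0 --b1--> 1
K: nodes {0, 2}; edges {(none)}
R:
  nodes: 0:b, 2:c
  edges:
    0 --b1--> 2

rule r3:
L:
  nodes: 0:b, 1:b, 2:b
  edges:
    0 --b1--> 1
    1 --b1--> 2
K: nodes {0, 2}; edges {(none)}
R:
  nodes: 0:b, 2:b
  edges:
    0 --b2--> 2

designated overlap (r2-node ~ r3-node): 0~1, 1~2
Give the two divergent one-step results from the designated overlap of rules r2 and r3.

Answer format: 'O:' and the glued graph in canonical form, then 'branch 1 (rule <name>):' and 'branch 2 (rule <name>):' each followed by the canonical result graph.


O:
nodes: 0:b, 1:b, 2:c, 3:b
edges: (0,1,b1); (3,0,b1)
branch 1 (rule r2):
nodes: 0:b, 2:c, 3:b
edges: (0,2,b1); (3,0,b1)
branch 2 (rule r3):
nodes: 1:b, 2:c, 3:b
edges: (3,1,b2)


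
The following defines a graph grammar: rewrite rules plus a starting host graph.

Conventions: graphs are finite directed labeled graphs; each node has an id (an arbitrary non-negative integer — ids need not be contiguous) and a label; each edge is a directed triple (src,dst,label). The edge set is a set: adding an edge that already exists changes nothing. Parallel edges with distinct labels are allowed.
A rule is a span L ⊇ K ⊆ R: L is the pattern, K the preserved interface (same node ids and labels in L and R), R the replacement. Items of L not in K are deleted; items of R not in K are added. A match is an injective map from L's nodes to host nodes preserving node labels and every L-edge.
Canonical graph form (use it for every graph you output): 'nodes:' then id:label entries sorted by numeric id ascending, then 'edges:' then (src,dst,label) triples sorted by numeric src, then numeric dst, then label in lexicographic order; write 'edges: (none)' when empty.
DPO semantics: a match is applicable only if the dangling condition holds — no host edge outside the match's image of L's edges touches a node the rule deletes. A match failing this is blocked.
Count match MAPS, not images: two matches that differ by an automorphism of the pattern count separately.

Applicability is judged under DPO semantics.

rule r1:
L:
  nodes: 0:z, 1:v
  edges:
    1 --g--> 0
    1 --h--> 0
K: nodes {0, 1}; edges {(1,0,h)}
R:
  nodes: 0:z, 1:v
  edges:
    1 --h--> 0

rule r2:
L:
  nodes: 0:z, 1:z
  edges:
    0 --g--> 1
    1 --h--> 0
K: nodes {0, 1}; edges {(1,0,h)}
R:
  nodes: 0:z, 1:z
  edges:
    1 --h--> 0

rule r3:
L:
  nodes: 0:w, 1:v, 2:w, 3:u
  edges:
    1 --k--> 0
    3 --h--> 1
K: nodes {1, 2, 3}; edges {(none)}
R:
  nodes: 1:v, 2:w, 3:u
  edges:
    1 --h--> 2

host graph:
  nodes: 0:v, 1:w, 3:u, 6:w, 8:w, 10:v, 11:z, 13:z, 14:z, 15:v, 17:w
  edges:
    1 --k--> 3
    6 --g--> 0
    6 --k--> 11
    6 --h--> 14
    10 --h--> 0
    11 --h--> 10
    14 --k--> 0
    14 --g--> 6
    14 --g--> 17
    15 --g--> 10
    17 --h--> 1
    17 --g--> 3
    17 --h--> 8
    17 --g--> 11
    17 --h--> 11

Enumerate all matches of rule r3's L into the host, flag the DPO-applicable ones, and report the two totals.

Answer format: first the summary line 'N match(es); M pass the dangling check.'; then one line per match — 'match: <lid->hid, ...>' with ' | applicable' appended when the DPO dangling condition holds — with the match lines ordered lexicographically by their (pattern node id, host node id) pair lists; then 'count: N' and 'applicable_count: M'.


0 match(es); 0 pass the dangling check.
count: 0
applicable_count: 0


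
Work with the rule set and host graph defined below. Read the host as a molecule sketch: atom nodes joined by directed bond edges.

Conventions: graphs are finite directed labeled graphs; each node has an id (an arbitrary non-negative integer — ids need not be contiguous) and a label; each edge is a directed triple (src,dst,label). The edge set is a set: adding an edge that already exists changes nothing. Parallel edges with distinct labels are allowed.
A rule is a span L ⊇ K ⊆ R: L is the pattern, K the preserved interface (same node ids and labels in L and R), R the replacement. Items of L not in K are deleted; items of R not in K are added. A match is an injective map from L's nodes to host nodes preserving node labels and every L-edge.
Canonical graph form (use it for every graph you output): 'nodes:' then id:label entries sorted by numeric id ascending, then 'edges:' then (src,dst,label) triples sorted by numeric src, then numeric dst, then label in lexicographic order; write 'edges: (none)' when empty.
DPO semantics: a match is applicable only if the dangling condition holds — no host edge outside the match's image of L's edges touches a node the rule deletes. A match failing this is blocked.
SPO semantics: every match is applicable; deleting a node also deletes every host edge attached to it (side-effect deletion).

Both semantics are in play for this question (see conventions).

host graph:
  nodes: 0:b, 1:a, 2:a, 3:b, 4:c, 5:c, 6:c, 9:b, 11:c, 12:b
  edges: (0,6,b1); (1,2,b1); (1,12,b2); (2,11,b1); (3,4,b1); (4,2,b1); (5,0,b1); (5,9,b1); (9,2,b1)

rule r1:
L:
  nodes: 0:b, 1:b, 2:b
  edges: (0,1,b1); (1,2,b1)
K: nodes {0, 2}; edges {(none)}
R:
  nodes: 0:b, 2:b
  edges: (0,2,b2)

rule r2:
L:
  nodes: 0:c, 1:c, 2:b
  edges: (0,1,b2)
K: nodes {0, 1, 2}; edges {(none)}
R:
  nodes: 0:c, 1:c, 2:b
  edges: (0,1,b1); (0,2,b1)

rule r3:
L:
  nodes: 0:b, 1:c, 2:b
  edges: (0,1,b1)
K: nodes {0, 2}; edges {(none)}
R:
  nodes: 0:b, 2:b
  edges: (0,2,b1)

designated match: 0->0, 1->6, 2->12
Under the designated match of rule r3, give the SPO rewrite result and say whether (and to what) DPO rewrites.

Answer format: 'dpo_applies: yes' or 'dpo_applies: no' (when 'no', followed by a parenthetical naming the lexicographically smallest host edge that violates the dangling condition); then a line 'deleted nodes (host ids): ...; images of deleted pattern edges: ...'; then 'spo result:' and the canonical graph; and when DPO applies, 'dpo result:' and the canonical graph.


dpo_applies: yes
deleted nodes (host ids): 6; images of deleted pattern edges: (0,6,b1)
spo result:
nodes: 0:b, 1:a, 2:a, 3:b, 4:c, 5:c, 9:b, 11:c, 12:b
edges: (0,12,b1); (1,2,b1); (1,12,b2); (2,11,b1); (3,4,b1); (4,2,b1); (5,0,b1); (5,9,b1); (9,2,b1)
dpo result:
nodes: 0:b, 1:a, 2:a, 3:b, 4:c, 5:c, 9:b, 11:c, 12:b
edges: (0,12,b1); (1,2,b1); (1,12,b2); (2,11,b1); (3,4,b1); (4,2,b1); (5,0,b1); (5,9,b1); (9,2,b1)


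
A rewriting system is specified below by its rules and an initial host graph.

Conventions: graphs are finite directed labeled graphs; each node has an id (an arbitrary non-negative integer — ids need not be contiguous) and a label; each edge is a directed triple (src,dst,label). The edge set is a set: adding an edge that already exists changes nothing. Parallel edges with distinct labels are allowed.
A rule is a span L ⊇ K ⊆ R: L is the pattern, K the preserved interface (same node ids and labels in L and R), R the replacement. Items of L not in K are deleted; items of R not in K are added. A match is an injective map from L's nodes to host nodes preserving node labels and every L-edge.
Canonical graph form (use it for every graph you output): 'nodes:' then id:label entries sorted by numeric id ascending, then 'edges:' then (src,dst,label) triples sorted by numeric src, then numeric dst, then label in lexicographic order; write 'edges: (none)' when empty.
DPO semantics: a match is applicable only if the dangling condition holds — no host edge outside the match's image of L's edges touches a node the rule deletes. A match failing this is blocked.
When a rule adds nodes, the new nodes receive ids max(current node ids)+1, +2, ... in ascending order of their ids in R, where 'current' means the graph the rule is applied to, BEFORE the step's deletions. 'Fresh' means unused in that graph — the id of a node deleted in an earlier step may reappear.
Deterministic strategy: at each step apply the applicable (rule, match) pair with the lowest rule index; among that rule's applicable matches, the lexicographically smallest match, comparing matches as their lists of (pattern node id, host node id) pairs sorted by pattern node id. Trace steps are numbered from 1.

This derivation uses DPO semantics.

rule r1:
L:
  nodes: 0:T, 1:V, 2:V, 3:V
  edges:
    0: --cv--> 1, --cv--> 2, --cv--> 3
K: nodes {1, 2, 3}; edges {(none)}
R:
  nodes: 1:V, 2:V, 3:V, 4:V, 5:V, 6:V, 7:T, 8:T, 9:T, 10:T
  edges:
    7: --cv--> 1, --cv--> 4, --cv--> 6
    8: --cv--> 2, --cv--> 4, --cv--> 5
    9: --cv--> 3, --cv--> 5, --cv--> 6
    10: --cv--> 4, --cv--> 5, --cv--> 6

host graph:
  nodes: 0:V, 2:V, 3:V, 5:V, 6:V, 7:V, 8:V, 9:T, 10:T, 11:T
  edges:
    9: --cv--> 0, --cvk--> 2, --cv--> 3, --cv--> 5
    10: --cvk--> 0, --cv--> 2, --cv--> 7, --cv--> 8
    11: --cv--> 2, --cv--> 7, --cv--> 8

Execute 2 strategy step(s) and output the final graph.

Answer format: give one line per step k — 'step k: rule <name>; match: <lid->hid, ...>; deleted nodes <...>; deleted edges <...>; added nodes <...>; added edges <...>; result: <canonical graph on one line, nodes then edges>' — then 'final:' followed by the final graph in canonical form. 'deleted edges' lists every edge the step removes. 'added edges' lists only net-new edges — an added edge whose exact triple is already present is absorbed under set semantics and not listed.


step 1: rule r1; match: 0->11, 1->2, 2->7, 3->8; deleted nodes 11; deleted edges (11,2,cv); (11,7,cv); (11,8,cv); added nodes 12, 13, 14, 15, 16, 17, 18; added edges (15,2,cv); (15,12,cv); (15,14,cv); (16,7,cv); (16,12,cv); (16,13,cv); (17,8,cv); (17,13,cv); (17,14,cv); (18,12,cv); (18,13,cv); (18,14,cv); result: nodes: 0:V, 2:V, 3:V, 5:V, 6:V, 7:V, 8:V, 9:T, 10:T, 12:V, 13:V, 14:V, 15:T, 16:T, 17:T, 18:T edges: (9,0,cv); (9,2,cvk); (9,3,cv); (9,5,cv); (10,0,cvk); (10,2,cv); (10,7,cv); (10,8,cv); (15,2,cv); (15,12,cv); (15,14,cv); (16,7,cv); (16,12,cv); (16,13,cv); (17,8,cv); (17,13,cv); (17,14,cv); (18,12,cv); (18,13,cv); (18,14,cv)
step 2: rule r1; match: 0->15, 1->2, 2->12, 3->14; deleted nodes 15; deleted edges (15,2,cv); (15,12,cv); (15,14,cv); added nodes 19, 20, 21, 22, 23, 24, 25; added edges (22,2,cv); (22,19,cv); (22,21,cv); (23,12,cv); (23,19,cv); (23,20,cv); (24,14,cv); (24,20,cv); (24,21,cv); (25,19,cv); (25,20,cv); (25,21,cv); result: nodes: 0:V, 2:V, 3:V, 5:V, 6:V, 7:V, 8:V, 9:T, 10:T, 12:V, 13:V, 14:V, 16:T, 17:T, 18:T, 19:V, 20:V, 21:V, 22:T, 23:T, 24:T, 25:T edges: (9,0,cv); (9,2,cvk); (9,3,cv); (9,5,cv); (10,0,cvk); (10,2,cv); (10,7,cv); (10,8,cv); (16,7,cv); (16,12,cv); (16,13,cv); (17,8,cv); (17,13,cv); (17,14,cv); (18,12,cv); (18,13,cv); (18,14,cv); (22,2,cv); (22,19,cv); (22,21,cv); (23,12,cv); (23,19,cv); (23,20,cv); (24,14,cv); (24,20,cv); (24,21,cv); (25,19,cv); (25,20,cv); (25,21,cv)
final:
nodes: 0:V, 2:V, 3:V, 5:V, 6:V, 7:V, 8:V, 9:T, 10:T, 12:V, 13:V, 14:V, 16:T, 17:T, 18:T, 19:V, 20:V, 21:V, 22:T, 23:T, 24:T, 25:T
edges: (9,0,cv); (9,2,cvk); (9,3,cv); (9,5,cv); (10,0,cvk); (10,2,cv); (10,7,cv); (10,8,cv); (16,7,cv); (16,12,cv); (16,13,cv); (17,8,cv); (17,13,cv); (17,14,cv); (18,12,cv); (18,13,cv); (18,14,cv); (22,2,cv); (22,19,cv); (22,21,cv); (23,12,cv); (23,19,cv); (23,20,cv); (24,14,cv); (24,20,cv); (24,21,cv); (25,19,cv); (25,20,cv); (25,21,cv)


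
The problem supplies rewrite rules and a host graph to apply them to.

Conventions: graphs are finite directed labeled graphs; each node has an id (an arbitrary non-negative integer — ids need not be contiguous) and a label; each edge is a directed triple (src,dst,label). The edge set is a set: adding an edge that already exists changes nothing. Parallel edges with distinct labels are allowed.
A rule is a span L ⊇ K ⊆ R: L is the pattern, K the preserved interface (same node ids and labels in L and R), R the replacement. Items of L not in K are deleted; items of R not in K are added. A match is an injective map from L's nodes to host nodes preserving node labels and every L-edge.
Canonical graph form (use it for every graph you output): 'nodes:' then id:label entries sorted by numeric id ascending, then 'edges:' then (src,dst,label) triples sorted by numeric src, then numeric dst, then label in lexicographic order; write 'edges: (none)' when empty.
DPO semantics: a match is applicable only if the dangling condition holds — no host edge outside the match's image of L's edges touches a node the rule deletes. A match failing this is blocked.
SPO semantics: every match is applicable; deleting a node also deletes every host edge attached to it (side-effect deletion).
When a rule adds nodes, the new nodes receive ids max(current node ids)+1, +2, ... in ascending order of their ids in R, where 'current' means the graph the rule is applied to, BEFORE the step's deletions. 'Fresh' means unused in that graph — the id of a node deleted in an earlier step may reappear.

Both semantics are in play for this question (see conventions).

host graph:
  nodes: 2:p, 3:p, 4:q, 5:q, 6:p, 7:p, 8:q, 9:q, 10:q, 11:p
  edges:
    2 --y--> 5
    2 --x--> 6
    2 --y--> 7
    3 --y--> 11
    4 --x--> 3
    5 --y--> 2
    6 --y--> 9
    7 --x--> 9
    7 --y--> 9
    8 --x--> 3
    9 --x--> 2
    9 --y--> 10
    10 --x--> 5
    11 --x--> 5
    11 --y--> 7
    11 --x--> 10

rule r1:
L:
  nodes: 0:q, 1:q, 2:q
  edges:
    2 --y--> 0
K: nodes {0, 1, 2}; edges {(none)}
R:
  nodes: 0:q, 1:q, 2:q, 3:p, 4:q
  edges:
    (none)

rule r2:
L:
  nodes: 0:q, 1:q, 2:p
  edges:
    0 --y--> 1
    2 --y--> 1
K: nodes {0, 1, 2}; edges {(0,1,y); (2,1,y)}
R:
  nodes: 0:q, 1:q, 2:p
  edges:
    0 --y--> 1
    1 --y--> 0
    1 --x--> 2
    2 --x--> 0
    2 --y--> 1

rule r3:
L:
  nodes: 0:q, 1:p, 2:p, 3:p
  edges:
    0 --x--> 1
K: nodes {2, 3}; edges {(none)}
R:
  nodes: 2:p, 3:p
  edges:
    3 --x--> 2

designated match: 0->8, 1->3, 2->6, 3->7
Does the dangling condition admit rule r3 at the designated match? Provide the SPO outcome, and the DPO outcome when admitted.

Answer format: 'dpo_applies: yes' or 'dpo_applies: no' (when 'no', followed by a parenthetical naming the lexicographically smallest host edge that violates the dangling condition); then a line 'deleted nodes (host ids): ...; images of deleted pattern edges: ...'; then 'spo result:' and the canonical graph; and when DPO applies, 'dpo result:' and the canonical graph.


dpo_applies: no
(the rule deletes node 3, which keeps host edge (3,11,y) outside the match image — the dangling condition fails, DPO blocks; SPO proceeds and side-deletes such edges)
deleted nodes (host ids): 3, 8; images of deleted pattern edges: (8,3,x)
spo result:
nodes: 2:p, 4:q, 5:q, 6:p, 7:p, 9:q, 10:q, 11:p
edges: (2,5,y); (2,6,x); (2,7,y); (5,2,y); (6,9,y); (7,6,x); (7,9,x); (7,9,y); (9,2,x); (9,10,y); (10,5,x); (11,5,x); (11,7,y); (11,10,x)


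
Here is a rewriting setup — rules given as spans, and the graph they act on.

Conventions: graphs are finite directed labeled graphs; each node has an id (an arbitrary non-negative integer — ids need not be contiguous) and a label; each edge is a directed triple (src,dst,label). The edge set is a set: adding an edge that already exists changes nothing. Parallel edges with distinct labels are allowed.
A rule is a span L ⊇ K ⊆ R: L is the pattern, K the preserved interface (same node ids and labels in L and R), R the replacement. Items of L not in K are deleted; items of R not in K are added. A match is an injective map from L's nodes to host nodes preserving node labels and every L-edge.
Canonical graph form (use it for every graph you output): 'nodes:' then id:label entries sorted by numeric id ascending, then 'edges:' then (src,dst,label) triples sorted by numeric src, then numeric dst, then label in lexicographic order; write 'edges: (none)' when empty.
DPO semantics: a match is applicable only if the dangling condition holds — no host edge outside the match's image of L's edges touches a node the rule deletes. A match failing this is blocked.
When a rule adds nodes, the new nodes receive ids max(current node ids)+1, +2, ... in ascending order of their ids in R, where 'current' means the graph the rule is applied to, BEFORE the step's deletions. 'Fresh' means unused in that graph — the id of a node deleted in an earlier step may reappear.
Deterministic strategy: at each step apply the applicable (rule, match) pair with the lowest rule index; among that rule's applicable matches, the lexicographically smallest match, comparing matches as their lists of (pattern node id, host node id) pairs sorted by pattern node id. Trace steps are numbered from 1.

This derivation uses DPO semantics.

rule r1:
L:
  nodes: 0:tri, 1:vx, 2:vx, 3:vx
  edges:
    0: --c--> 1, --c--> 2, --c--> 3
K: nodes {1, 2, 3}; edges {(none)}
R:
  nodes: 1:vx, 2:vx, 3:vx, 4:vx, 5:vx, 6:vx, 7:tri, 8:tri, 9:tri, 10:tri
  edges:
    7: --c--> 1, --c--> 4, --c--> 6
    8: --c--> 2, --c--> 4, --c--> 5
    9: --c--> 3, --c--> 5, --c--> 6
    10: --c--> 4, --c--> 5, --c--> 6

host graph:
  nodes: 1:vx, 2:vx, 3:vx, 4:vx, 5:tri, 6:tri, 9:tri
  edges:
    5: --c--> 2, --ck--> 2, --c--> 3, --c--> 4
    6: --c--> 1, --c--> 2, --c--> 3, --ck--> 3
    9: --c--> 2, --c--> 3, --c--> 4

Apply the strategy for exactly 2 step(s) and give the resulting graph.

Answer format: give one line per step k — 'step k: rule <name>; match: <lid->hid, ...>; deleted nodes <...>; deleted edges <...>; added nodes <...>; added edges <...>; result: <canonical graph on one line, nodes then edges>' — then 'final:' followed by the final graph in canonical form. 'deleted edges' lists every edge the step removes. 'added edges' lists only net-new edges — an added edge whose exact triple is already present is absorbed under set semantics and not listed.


step 1: rule r1; match: 0->9, 1->2, 2->3, 3->4; deleted nodes 9; deleted edges (9,2,c); (9,3,c); (9,4,c); added nodes 10, 11, 12, 13, 14, 15, 16; added edges (13,2,c); (13,10,c); (13,12,c); (14,3,c); (14,10,c); (14,11,c); (15,4,c); (15,11,c); (15,12,c); (16,10,c); (16,11,c); (16,12,c); result: nodes: 1:vx, 2:vx, 3:vx, 4:vx, 5:tri, 6:tri, 10:vx, 11:vx, 12:vx, 13:tri, 14:tri, 15:tri, 16:tri edges: (5,2,c); (5,2,ck); (5,3,c); (5,4,c); (6,1,c); (6,2,c); (6,3,c); (6,3,ck); (13,2,c); (13,10,c); (13,12,c); (14,3,c); (14,10,c); (14,11,c); (15,4,c); (15,11,c); (15,12,c); (16,10,c); (16,11,c); (16,12,c)
step 2: rule r1; match: 0->13, 1->2, 2->10, 3->12; deleted nodes 13; deleted edges (13,2,c); (13,10,c); (13,12,c); added nodes 17, 18, 19, 20, 21, 22, 23; added edges (20,2,c); (20,17,c); (20,19,c); (21,10,c); (21,17,c); (21,18,c); (22,12,c); (22,18,c); (22,19,c); (23,17,c); (23,18,c); (23,19,c); result: nodes: 1:vx, 2:vx, 3:vx, 4:vx, 5:tri, 6:tri, 10:vx, 11:vx, 12:vx, 14:tri, 15:tri, 16:tri, 17:vx, 18:vx, 19:vx, 20:tri, 21:tri, 22:tri, 23:tri edges: (5,2,c); (5,2,ck); (5,3,c); (5,4,c); (6,1,c); (6,2,c); (6,3,c); (6,3,ck); (14,3,c); (14,10,c); (14,11,c); (15,4,c); (15,11,c); (15,12,c); (16,10,c); (16,11,c); (16,12,c); (20,2,c); (20,17,c); (20,19,c); (21,10,c); (21,17,c); (21,18,c); (22,12,c); (22,18,c); (22,19,c); (23,17,c); (23,18,c); (23,19,c)
final:
nodes: 1:vx, 2:vx, 3:vx, 4:vx, 5:tri, 6:tri, 10:vx, 11:vx, 12:vx, 14:tri, 15:tri, 16:tri, 17:vx, 18:vx, 19:vx, 20:tri, 21:tri, 22:tri, 23:tri
edges: (5,2,c); (5,2,ck); (5,3,c); (5,4,c); (6,1,c); (6,2,c); (6,3,c); (6,3,ck); (14,3,c); (14,10,c); (14,11,c); (15,4,c); (15,11,c); (15,12,c); (16,10,c); (16,11,c); (16,12,c); (20,2,c); (20,17,c); (20,19,c); (21,10,c); (21,17,c); (21,18,c); (22,12,c); (22,18,c); (22,19,c); (23,17,c); (23,18,c); (23,19,c)


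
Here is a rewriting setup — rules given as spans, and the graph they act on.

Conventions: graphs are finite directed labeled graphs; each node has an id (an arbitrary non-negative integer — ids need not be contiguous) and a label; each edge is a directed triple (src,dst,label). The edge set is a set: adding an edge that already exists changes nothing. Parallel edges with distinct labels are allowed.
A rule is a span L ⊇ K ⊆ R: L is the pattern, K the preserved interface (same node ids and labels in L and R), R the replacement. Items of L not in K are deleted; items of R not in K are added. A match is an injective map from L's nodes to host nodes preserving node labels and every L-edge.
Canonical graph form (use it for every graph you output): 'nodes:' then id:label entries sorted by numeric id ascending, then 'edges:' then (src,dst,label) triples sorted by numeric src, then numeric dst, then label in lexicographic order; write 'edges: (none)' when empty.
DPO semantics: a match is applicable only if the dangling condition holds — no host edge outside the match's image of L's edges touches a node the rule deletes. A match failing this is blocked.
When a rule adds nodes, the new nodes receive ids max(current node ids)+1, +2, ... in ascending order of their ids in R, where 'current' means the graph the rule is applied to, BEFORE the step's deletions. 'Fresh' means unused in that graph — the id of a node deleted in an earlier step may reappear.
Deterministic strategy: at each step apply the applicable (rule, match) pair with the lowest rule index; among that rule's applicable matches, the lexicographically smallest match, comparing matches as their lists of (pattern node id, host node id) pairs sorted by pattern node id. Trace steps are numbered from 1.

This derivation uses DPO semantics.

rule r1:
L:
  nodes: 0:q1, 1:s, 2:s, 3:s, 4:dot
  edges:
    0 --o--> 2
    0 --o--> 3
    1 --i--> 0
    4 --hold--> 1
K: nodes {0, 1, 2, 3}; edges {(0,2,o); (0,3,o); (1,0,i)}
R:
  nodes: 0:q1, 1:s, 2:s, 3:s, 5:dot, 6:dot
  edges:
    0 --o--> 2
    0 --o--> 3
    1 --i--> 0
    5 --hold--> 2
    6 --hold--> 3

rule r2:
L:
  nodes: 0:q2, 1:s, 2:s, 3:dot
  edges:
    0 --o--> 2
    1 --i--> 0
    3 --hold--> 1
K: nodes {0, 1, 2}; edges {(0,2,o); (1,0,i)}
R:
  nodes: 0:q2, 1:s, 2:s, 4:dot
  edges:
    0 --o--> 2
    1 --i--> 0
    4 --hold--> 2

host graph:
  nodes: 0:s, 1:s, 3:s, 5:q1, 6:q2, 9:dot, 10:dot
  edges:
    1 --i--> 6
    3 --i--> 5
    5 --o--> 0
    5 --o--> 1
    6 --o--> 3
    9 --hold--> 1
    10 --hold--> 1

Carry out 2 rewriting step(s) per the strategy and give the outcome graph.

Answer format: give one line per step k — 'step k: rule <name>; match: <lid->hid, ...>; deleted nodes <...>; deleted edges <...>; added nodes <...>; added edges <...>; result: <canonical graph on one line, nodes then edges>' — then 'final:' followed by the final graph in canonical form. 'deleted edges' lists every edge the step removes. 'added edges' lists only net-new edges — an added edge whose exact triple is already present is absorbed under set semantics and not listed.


step 1: rule r2; match: 0->6, 1->1, 2->3, 3->9; deleted nodes 9; deleted edges (9,1,hold); added nodes 11; added edges (11,3,hold); result: nodes: 0:s, 1:s, 3:s, 5:q1, 6:q2, 10:dot, 11:dot edges: (1,6,i); (3,5,i); (5,0,o); (5,1,o); (6,3,o); (10,1,hold); (11,3,hold)
step 2: rule r1; match: 0->5, 1->3, 2->0, 3->1, 4->11; deleted nodes 11; deleted edges (11,3,hold); added nodes 12, 13; added edges (12,0,hold); (13,1,hold); result: nodes: 0:s, 1:s, 3:s, 5:q1, 6:q2, 10:dot, 12:dot, 13:dot edges: (1,6,i); (3,5,i); (5,0,o); (5,1,o); (6,3,o); (10,1,hold); (12,0,hold); (13,1,hold)
final:
nodes: 0:s, 1:s, 3:s, 5:q1, 6:q2, 10:dot, 12:dot, 13:dot
edges: (1,6,i); (3,5,i); (5,0,o); (5,1,o); (6,3,o); (10,1,hold); (12,0,hold); (13,1,hold)
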